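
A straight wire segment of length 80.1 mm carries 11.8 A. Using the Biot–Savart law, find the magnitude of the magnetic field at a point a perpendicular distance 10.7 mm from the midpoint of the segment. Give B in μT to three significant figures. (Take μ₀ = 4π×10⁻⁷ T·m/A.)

For a finite straight segment, B = (μ₀I/4πd)(sinθ₁ + sinθ₂), where θ₁, θ₂ are the angles from the perpendicular to each end.
The perpendicular from the point meets the wire at its midpoint, so each end is L/2 = 0.04005 m away along the wire.
sinθ₁ = 0.04005/√(0.04005²+0.0107²) = 0.9661; sinθ₂ = 0.04005/√(0.04005²+0.0107²) = 0.9661.
B = (4π×10⁻⁷ × 11.8) / (4π × 0.0107) × (0.9661 + 0.9661) = 2.13×10⁻⁴ T.

B ≈ 213 μT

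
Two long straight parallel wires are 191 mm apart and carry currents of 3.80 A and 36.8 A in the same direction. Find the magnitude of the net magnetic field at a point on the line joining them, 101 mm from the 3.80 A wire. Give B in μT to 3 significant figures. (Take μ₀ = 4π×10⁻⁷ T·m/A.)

Each long wire gives B = μ₀I/(2πd). Distances are d₁ = 0.101 m and d₂ = 0.09 m.
B₁ = 7.52×10⁻⁶ T, B₂ = 8.18×10⁻⁵ T.
Between parallel currents the two contributions point in opposite directions, so they subtract. B = |B₁ − B₂| = |7.52×10⁻⁶ − 8.18×10⁻⁵| = 7.43×10⁻⁵ T.

B ≈ 74.3 μT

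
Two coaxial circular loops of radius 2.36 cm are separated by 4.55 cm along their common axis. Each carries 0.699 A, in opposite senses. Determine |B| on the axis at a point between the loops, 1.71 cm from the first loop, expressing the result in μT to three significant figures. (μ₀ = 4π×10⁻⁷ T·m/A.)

B ≈ 5.02 μT

Each loop contributes B = μ₀IR²/[2(R²+z²)^(3/2)] on the axis, with z measured from that loop.
Loop 1 (z = 0.0171 m): B₁ = 9.88×10⁻⁶ T. Loop 2 (z = 0.0284 m): B₂ = 4.86×10⁻⁶ T.
The fields oppose: B = |B₁ − B₂| = 5.02×10⁻⁶ T.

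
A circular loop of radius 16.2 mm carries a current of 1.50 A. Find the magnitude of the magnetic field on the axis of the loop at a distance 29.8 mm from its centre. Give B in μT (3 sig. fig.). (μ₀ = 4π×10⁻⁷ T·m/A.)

On the axis of a circular loop, B = μ₀IR² / [2(R²+z²)^(3/2)].
R² + z² = (0.0162)² + (0.0298)² = 0.00115 m², and (R²+z²)^(3/2) = 3.90×10⁻⁵ m³.
B = (4π×10⁻⁷ × 1.50 × 0.0002624) / (2 × 3.90×10⁻⁵) = 6.34×10⁻⁶ T.

B ≈ 6.34 μT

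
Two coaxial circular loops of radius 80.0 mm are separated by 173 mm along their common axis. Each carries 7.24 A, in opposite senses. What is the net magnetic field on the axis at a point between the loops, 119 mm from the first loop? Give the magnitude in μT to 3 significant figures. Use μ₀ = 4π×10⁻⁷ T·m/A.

B ≈ 22.5 μT

Each loop contributes B = μ₀IR²/[2(R²+z²)^(3/2)] on the axis, with z measured from that loop.
Loop 1 (z = 0.119 m): B₁ = 9.87×10⁻⁶ T. Loop 2 (z = 0.054 m): B₂ = 3.24×10⁻⁵ T.
The fields oppose: B = |B₁ − B₂| = 2.25×10⁻⁵ T.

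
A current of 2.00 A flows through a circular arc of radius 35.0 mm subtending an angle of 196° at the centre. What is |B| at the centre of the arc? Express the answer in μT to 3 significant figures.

B ≈ 19.5 μT

The Biot–Savart field of a circular arc at its centre is B = μ₀Iφ/(4πR), with φ = 3.421 rad.
B = (4π×10⁻⁷ × 2.00 × 3.421) / (4π × 0.035) = 1.95×10⁻⁵ T.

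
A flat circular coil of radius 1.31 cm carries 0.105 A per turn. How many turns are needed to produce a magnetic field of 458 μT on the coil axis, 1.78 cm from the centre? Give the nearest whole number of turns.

For an N-turn coil, B = Nμ₀IR²/[2(R²+z²)^(3/2)]. A single turn gives B₁ = 1.05×10⁻⁶ T with R = 0.0131 m, z = 0.0178 m.
N = B/B₁ = 4.58×10⁻⁴ / 1.05×10⁻⁶ = 436.70.

N = 437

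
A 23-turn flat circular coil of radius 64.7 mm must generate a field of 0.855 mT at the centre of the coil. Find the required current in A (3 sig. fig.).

I ≈ 3.83 A

For an N-turn coil, B = Nμ₀I/(2R) with R = 0.0647 m, so I = 2RB/(Nμ₀) = 2 × 0.0647 × 8.55×10⁻⁴ / (23 × 4π×10⁻⁷) = 3.83 A.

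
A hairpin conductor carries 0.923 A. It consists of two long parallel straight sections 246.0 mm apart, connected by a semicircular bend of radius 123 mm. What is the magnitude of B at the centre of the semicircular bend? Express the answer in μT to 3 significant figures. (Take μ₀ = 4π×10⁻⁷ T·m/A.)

The semicircular arc contributes B_arc = μ₀I·π/(4πR) = μ₀I/(4R) = 2.36×10⁻⁶ T.
Each semi-infinite lead is at perpendicular distance R = 0.123 m from the centre, with the perpendicular foot at its near end, so it contributes μ₀I/(4πR); both point the same way, together 1.50×10⁻⁶ T.
Arc and leads all point the same direction: B = 2.36×10⁻⁶ + 1.50×10⁻⁶ = 3.86×10⁻⁶ T.

B ≈ 3.86 μT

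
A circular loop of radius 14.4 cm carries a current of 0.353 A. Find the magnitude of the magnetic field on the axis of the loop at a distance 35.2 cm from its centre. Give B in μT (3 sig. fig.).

On the axis of a circular loop, B = μ₀IR² / [2(R²+z²)^(3/2)].
R² + z² = (0.144)² + (0.352)² = 0.1446 m², and (R²+z²)^(3/2) = 5.50×10⁻² m³.
B = (4π×10⁻⁷ × 0.353 × 0.02074) / (2 × 5.50×10⁻²) = 8.36×10⁻⁸ T.

B ≈ 0.0836 μT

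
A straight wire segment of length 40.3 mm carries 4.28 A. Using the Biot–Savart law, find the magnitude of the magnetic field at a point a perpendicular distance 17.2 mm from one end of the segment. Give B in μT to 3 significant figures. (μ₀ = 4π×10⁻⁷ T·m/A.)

For a finite straight segment, B = (μ₀I/4πd)(sinθ₁ + sinθ₂), where θ₁, θ₂ are the angles from the perpendicular to each end.
The perpendicular foot is at one end, so the two end-offsets along the wire are 0 and L = 0.0403 m.
sinθ₁ = 0/√(0²+0.0172²) = 0.0000; sinθ₂ = 0.0403/√(0.0403²+0.0172²) = 0.9197.
B = (4π×10⁻⁷ × 4.28) / (4π × 0.0172) × (0.0000 + 0.9197) = 2.29×10⁻⁵ T.

B ≈ 22.9 μT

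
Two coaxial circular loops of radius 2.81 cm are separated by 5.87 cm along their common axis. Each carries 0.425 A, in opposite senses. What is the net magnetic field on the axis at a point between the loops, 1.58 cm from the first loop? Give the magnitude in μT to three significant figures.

Each loop contributes B = μ₀IR²/[2(R²+z²)^(3/2)] on the axis, with z measured from that loop.
Loop 1 (z = 0.0158 m): B₁ = 6.29×10⁻⁶ T. Loop 2 (z = 0.0429 m): B₂ = 1.56×10⁻⁶ T.
The fields oppose: B = |B₁ − B₂| = 4.73×10⁻⁶ T.

B ≈ 4.73 μT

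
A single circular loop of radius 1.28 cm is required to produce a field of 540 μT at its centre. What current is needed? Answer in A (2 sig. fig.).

At the centre of a circular loop B = μ₀I/(2R), so I = 2RB/μ₀.
With R = 0.0128 m, I = 2 × 0.0128 × 5.40×10⁻⁴ / (4π×10⁻⁷) = 11.0 A.

I ≈ 11 A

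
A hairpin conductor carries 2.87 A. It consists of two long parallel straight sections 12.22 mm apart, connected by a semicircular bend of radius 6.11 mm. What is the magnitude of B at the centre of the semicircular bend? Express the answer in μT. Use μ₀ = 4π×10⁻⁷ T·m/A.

B ≈ 242 μT

The semicircular arc contributes B_arc = μ₀I·π/(4πR) = μ₀I/(4R) = 1.48×10⁻⁴ T.
Each semi-infinite lead is at perpendicular distance R = 0.00611 m from the centre, with the perpendicular foot at its near end, so it contributes μ₀I/(4πR); both point the same way, together 9.39×10⁻⁵ T.
Arc and leads all point the same direction: B = 1.48×10⁻⁴ + 9.39×10⁻⁵ = 2.42×10⁻⁴ T.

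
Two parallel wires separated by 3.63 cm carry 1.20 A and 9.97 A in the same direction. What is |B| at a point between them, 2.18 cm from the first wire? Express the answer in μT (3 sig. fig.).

Each long wire gives B = μ₀I/(2πd). Distances are d₁ = 0.0218 m and d₂ = 0.0145 m.
B₁ = 1.10×10⁻⁵ T, B₂ = 1.38×10⁻⁴ T.
Between parallel currents the two contributions point in opposite directions, so they subtract. B = |B₁ − B₂| = |1.10×10⁻⁵ − 1.38×10⁻⁴| = 1.27×10⁻⁴ T.

B ≈ 127 μT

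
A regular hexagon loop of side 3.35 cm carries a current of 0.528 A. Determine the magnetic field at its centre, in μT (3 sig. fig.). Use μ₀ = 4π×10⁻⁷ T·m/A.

Each side is a finite straight segment at perpendicular distance d = a/(2 tan(π/6)) = 0.02901 m from the centre, with end-angles ±π/6.
One side contributes B₁ = (μ₀I/4πd)·2 sin(π/6) = 1.82×10⁻⁶ T.
All 6 sides add in the same direction: B = 6 × 1.82×10⁻⁶ = 1.09×10⁻⁵ T.

B ≈ 10.9 μT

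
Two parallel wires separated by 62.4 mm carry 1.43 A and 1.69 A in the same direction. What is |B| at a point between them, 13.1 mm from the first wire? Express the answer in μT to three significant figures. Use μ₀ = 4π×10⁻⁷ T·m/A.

B ≈ 15.0 μT

Each long wire gives B = μ₀I/(2πd). Distances are d₁ = 0.0131 m and d₂ = 0.0493 m.
B₁ = 2.18×10⁻⁵ T, B₂ = 6.86×10⁻⁶ T.
Between parallel currents the two contributions point in opposite directions, so they subtract. B = |B₁ − B₂| = |2.18×10⁻⁵ − 6.86×10⁻⁶| = 1.50×10⁻⁵ T.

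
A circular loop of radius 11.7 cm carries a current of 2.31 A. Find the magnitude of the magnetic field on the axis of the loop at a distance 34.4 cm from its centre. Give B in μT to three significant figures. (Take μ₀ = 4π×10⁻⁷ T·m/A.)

B ≈ 0.414 μT

On the axis of a circular loop, B = μ₀IR² / [2(R²+z²)^(3/2)].
R² + z² = (0.117)² + (0.344)² = 0.132 m², and (R²+z²)^(3/2) = 4.80×10⁻² m³.
B = (4π×10⁻⁷ × 2.31 × 0.01369) / (2 × 4.80×10⁻²) = 4.14×10⁻⁷ T.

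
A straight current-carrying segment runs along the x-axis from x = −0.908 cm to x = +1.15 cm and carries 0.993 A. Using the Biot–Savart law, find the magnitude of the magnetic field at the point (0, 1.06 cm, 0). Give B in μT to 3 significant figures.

For a finite straight segment, B = (μ₀I/4πd)(sinθ₁ + sinθ₂), where θ₁, θ₂ are the angles from the perpendicular to each end.
The perpendicular distance is d = 0.0106 m; the end-offsets along the wire are a = 0.00908 m and b = 0.0115 m.
sinθ₁ = 0.00908/√(0.00908²+0.0106²) = 0.6506; sinθ₂ = 0.0115/√(0.0115²+0.0106²) = 0.7353.
B = (4π×10⁻⁷ × 0.993) / (4π × 0.0106) × (0.6506 + 0.7353) = 1.30×10⁻⁵ T.

B ≈ 13.0 μT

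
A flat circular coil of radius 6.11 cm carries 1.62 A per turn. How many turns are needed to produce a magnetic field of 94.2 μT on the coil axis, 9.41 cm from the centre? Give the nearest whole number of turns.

For an N-turn coil, B = Nμ₀IR²/[2(R²+z²)^(3/2)]. A single turn gives B₁ = 2.69×10⁻⁶ T with R = 0.0611 m, z = 0.0941 m.
N = B/B₁ = 9.42×10⁻⁵ / 2.69×10⁻⁶ = 35.01.

N = 35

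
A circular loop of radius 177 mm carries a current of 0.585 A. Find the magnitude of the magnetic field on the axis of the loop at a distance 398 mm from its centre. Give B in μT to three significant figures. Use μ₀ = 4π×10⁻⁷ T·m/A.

B ≈ 0.139 μT

On the axis of a circular loop, B = μ₀IR² / [2(R²+z²)^(3/2)].
R² + z² = (0.177)² + (0.398)² = 0.1897 m², and (R²+z²)^(3/2) = 8.26×10⁻² m³.
B = (4π×10⁻⁷ × 0.585 × 0.03133) / (2 × 8.26×10⁻²) = 1.39×10⁻⁷ T.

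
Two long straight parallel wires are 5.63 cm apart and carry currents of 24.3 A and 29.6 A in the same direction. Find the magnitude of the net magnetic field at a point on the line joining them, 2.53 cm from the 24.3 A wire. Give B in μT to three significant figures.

B ≈ 1.13 μT

Each long wire gives B = μ₀I/(2πd). Distances are d₁ = 0.0253 m and d₂ = 0.031 m.
B₁ = 1.92×10⁻⁴ T, B₂ = 1.91×10⁻⁴ T.
Between parallel currents the two contributions point in opposite directions, so they subtract. B = |B₁ − B₂| = |1.92×10⁻⁴ − 1.91×10⁻⁴| = 1.13×10⁻⁶ T.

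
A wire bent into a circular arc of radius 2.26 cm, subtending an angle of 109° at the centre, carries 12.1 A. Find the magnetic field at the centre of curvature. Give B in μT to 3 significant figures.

The Biot–Savart field of a circular arc at its centre is B = μ₀Iφ/(4πR), with φ = 1.902 rad.
B = (4π×10⁻⁷ × 12.1 × 1.902) / (4π × 0.0226) = 1.02×10⁻⁴ T.

B ≈ 102 μT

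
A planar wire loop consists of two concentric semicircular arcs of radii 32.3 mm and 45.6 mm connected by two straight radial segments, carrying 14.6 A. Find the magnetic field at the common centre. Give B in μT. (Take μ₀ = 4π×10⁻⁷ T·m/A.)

B ≈ 41.4 μT

The radial connectors point toward the centre, so dl × r̂ = 0 and they contribute nothing.
Each semicircle gives μ₀I/(4R): inner arc 1.42×10⁻⁴ T, outer arc 1.01×10⁻⁴ T.
The two arcs carry current in opposite angular senses, so their fields oppose: B = |1.42×10⁻⁴ − 1.01×10⁻⁴| = 4.14×10⁻⁵ T.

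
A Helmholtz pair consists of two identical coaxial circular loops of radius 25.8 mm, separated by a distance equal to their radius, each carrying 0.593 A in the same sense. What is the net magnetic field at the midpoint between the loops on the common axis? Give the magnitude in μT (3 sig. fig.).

Each loop contributes B = μ₀IR²/[2(R²+z²)^(3/2)] on the axis, with z measured from that loop.
Loop 1 (z = 0.0129 m): B₁ = 1.03×10⁻⁵ T. Loop 2 (z = 0.0129 m): B₂ = 1.03×10⁻⁵ T.
The fields add: B = B₁ + B₂ = 2.07×10⁻⁵ T.

B ≈ 20.7 μT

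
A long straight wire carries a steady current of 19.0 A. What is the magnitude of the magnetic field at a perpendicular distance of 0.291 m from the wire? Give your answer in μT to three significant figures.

For an infinitely long straight wire, B = μ₀I/(2πd).
B = (4π×10⁻⁷ × 19.0) / (2π × 0.291) = 1.31×10⁻⁵ T.

B ≈ 13.1 μT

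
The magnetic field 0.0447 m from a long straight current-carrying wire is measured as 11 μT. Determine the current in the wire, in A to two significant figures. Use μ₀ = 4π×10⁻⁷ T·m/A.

For a long straight wire B = μ₀I/(2πd), so I = 2πdB/μ₀.
I = 2π × 0.0447 × 1.10×10⁻⁵ / (4π×10⁻⁷) = 2.46 A.

I ≈ 2.5 A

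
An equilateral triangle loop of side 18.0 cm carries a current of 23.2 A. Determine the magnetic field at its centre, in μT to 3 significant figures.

B ≈ 232 μT

Each side is a finite straight segment at perpendicular distance d = a/(2 tan(π/3)) = 0.05196 m from the centre, with end-angles ±π/3.
One side contributes B₁ = (μ₀I/4πd)·2 sin(π/3) = 7.73×10⁻⁵ T.
All 3 sides add in the same direction: B = 3 × 7.73×10⁻⁵ = 2.32×10⁻⁴ T.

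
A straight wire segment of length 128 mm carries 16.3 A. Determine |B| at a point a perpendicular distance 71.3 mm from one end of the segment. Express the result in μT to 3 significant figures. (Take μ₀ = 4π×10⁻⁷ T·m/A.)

B ≈ 20.0 μT

For a finite straight segment, B = (μ₀I/4πd)(sinθ₁ + sinθ₂), where θ₁, θ₂ are the angles from the perpendicular to each end.
The perpendicular foot is at one end, so the two end-offsets along the wire are 0 and L = 0.128 m.
sinθ₁ = 0/√(0²+0.0713²) = 0.0000; sinθ₂ = 0.128/√(0.128²+0.0713²) = 0.8736.
B = (4π×10⁻⁷ × 16.3) / (4π × 0.0713) × (0.0000 + 0.8736) = 2.00×10⁻⁵ T.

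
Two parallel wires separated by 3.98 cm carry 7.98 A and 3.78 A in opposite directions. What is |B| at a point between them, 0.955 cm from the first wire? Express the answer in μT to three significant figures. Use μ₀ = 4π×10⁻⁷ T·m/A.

Each long wire gives B = μ₀I/(2πd). Distances are d₁ = 0.00955 m and d₂ = 0.03025 m.
B₁ = 1.67×10⁻⁴ T, B₂ = 2.50×10⁻⁵ T.
Between antiparallel currents both contributions point the same way, so they add. B = B₁ + B₂ = 1.67×10⁻⁴ + 2.50×10⁻⁵ = 1.92×10⁻⁴ T.

B ≈ 192 μT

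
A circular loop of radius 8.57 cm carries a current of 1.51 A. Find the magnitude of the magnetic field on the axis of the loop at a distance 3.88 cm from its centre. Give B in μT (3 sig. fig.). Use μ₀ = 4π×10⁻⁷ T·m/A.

B ≈ 8.37 μT

On the axis of a circular loop, B = μ₀IR² / [2(R²+z²)^(3/2)].
R² + z² = (0.0857)² + (0.0388)² = 0.00885 m², and (R²+z²)^(3/2) = 8.33×10⁻⁴ m³.
B = (4π×10⁻⁷ × 1.51 × 0.007344) / (2 × 8.33×10⁻⁴) = 8.37×10⁻⁶ T.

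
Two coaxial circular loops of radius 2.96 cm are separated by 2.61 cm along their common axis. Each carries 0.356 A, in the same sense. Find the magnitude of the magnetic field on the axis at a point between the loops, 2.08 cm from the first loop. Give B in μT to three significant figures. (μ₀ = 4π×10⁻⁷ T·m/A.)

B ≈ 11.3 μT

Each loop contributes B = μ₀IR²/[2(R²+z²)^(3/2)] on the axis, with z measured from that loop.
Loop 1 (z = 0.0208 m): B₁ = 4.14×10⁻⁶ T. Loop 2 (z = 0.0053 m): B₂ = 7.21×10⁻⁶ T.
The fields add: B = B₁ + B₂ = 1.13×10⁻⁵ T.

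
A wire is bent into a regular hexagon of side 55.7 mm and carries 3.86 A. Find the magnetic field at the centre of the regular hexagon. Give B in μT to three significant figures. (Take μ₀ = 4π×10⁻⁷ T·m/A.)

B ≈ 48.0 μT

Each side is a finite straight segment at perpendicular distance d = a/(2 tan(π/6)) = 0.04824 m from the centre, with end-angles ±π/6.
One side contributes B₁ = (μ₀I/4πd)·2 sin(π/6) = 8.00×10⁻⁶ T.
All 6 sides add in the same direction: B = 6 × 8.00×10⁻⁶ = 4.80×10⁻⁵ T.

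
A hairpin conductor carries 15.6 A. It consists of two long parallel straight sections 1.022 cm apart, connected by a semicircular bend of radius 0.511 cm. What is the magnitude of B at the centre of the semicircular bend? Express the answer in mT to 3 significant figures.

B ≈ 1.57 mT

The semicircular arc contributes B_arc = μ₀I·π/(4πR) = μ₀I/(4R) = 9.59×10⁻⁴ T.
Each semi-infinite lead is at perpendicular distance R = 0.00511 m from the centre, with the perpendicular foot at its near end, so it contributes μ₀I/(4πR); both point the same way, together 6.11×10⁻⁴ T.
Arc and leads all point the same direction: B = 9.59×10⁻⁴ + 6.11×10⁻⁴ = 1.57×10⁻³ T.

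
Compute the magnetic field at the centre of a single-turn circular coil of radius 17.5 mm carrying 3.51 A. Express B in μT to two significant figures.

At the centre of a circular loop the Biot–Savart law gives B = μ₀I/(2R).
B = (4π×10⁻⁷ × 3.51) / (2 × 0.0175) = 1.26×10⁻⁴ T.

B ≈ 130 μT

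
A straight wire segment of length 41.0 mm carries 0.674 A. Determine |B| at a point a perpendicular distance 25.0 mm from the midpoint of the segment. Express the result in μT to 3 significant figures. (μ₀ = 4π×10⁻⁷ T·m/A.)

B ≈ 3.42 μT

For a finite straight segment, B = (μ₀I/4πd)(sinθ₁ + sinθ₂), where θ₁, θ₂ are the angles from the perpendicular to each end.
The perpendicular from the point meets the wire at its midpoint, so each end is L/2 = 0.0205 m away along the wire.
sinθ₁ = 0.0205/√(0.0205²+0.025²) = 0.6341; sinθ₂ = 0.0205/√(0.0205²+0.025²) = 0.6341.
B = (4π×10⁻⁷ × 0.674) / (4π × 0.025) × (0.6341 + 0.6341) = 3.42×10⁻⁶ T.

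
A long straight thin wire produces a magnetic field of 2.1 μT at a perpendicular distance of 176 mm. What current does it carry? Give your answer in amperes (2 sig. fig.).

For a long straight wire B = μ₀I/(2πd), so I = 2πdB/μ₀.
I = 2π × 0.176 × 2.10×10⁻⁶ / (4π×10⁻⁷) = 1.85 A.

I ≈ 1.8 A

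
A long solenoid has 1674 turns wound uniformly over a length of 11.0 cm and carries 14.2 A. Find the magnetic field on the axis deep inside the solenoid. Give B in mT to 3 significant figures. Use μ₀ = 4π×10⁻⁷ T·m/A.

Inside a long solenoid, B = μ₀nI with n = 1.522×10⁴ turns/m.
B = 4π×10⁻⁷ × 1.522×10⁴ × 14.2 = 0.272 T.

B ≈ 272 mT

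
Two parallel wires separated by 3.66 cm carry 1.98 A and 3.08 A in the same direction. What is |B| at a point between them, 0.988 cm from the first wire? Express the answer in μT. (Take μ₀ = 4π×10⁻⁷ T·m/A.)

B ≈ 17.0 μT

Each long wire gives B = μ₀I/(2πd). Distances are d₁ = 0.00988 m and d₂ = 0.02672 m.
B₁ = 4.01×10⁻⁵ T, B₂ = 2.31×10⁻⁵ T.
Between parallel currents the two contributions point in opposite directions, so they subtract. B = |B₁ − B₂| = |4.01×10⁻⁵ − 2.31×10⁻⁵| = 1.70×10⁻⁵ T.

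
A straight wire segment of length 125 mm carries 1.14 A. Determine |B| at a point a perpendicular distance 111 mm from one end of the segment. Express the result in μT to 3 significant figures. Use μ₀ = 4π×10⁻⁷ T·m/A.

For a finite straight segment, B = (μ₀I/4πd)(sinθ₁ + sinθ₂), where θ₁, θ₂ are the angles from the perpendicular to each end.
The perpendicular foot is at one end, so the two end-offsets along the wire are 0 and L = 0.125 m.
sinθ₁ = 0/√(0²+0.111²) = 0.0000; sinθ₂ = 0.125/√(0.125²+0.111²) = 0.7477.
B = (4π×10⁻⁷ × 1.14) / (4π × 0.111) × (0.0000 + 0.7477) = 7.68×10⁻⁷ T.

B ≈ 0.768 μT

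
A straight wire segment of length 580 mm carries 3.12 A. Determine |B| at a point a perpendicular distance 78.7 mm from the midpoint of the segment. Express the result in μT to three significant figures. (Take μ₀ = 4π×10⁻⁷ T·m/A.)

B ≈ 7.65 μT

For a finite straight segment, B = (μ₀I/4πd)(sinθ₁ + sinθ₂), where θ₁, θ₂ are the angles from the perpendicular to each end.
The perpendicular from the point meets the wire at its midpoint, so each end is L/2 = 0.29 m away along the wire.
sinθ₁ = 0.29/√(0.29²+0.0787²) = 0.9651; sinθ₂ = 0.29/√(0.29²+0.0787²) = 0.9651.
B = (4π×10⁻⁷ × 3.12) / (4π × 0.0787) × (0.9651 + 0.9651) = 7.65×10⁻⁶ T.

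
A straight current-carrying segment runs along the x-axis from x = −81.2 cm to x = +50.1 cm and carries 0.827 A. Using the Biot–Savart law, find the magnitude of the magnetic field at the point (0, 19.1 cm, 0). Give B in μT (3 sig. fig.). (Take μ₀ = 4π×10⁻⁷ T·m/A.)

B ≈ 0.826 μT

For a finite straight segment, B = (μ₀I/4πd)(sinθ₁ + sinθ₂), where θ₁, θ₂ are the angles from the perpendicular to each end.
The perpendicular distance is d = 0.191 m; the end-offsets along the wire are a = 0.812 m and b = 0.501 m.
sinθ₁ = 0.812/√(0.812²+0.191²) = 0.9734; sinθ₂ = 0.501/√(0.501²+0.191²) = 0.9344.
B = (4π×10⁻⁷ × 0.827) / (4π × 0.191) × (0.9734 + 0.9344) = 8.26×10⁻⁷ T.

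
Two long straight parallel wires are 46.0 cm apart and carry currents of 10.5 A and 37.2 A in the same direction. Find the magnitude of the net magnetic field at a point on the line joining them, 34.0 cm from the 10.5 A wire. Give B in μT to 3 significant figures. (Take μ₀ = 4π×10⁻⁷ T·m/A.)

B ≈ 55.8 μT

Each long wire gives B = μ₀I/(2πd). Distances are d₁ = 0.34 m and d₂ = 0.12 m.
B₁ = 6.18×10⁻⁶ T, B₂ = 6.20×10⁻⁵ T.
Between parallel currents the two contributions point in opposite directions, so they subtract. B = |B₁ − B₂| = |6.18×10⁻⁶ − 6.20×10⁻⁵| = 5.58×10⁻⁵ T.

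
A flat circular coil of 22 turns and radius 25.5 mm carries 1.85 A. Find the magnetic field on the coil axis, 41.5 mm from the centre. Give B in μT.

For an N-turn flat coil, B = Nμ₀IR²/[2(R²+z²)^(3/2)] with R = 0.0255 m, z = 0.0415 m.
B = 22 × 6.54×10⁻⁶ T = 1.44×10⁻⁴ T.

B ≈ 144 μT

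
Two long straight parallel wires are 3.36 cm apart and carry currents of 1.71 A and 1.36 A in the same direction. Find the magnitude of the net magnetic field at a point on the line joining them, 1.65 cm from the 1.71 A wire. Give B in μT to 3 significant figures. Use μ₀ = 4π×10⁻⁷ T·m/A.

Each long wire gives B = μ₀I/(2πd). Distances are d₁ = 0.0165 m and d₂ = 0.0171 m.
B₁ = 2.07×10⁻⁵ T, B₂ = 1.59×10⁻⁵ T.
Between parallel currents the two contributions point in opposite directions, so they subtract. B = |B₁ − B₂| = |2.07×10⁻⁵ − 1.59×10⁻⁵| = 4.82×10⁻⁶ T.

B ≈ 4.82 μT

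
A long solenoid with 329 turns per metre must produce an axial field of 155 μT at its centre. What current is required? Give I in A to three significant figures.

Inside a long solenoid B = μ₀nI with n = 329 m⁻¹, so I = B/(μ₀n).
I = 1.55×10⁻⁴ / (4π×10⁻⁷ × 329) = 0.375 A.

I ≈ 0.375 A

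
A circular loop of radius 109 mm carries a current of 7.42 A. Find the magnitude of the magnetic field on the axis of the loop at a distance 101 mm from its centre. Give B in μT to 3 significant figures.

On the axis of a circular loop, B = μ₀IR² / [2(R²+z²)^(3/2)].
R² + z² = (0.109)² + (0.101)² = 0.02208 m², and (R²+z²)^(3/2) = 3.28×10⁻³ m³.
B = (4π×10⁻⁷ × 7.42 × 0.01188) / (2 × 3.28×10⁻³) = 1.69×10⁻⁵ T.

B ≈ 16.9 μT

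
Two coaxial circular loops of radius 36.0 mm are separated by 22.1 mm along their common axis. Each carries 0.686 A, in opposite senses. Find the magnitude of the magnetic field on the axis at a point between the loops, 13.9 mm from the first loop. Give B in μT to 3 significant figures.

B ≈ 1.38 μT

Each loop contributes B = μ₀IR²/[2(R²+z²)^(3/2)] on the axis, with z measured from that loop.
Loop 1 (z = 0.0139 m): B₁ = 9.72×10⁻⁶ T. Loop 2 (z = 0.0082 m): B₂ = 1.11×10⁻⁵ T.
The fields oppose: B = |B₁ − B₂| = 1.38×10⁻⁶ T.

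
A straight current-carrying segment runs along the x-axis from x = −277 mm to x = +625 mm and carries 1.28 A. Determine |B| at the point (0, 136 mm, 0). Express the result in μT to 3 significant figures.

B ≈ 1.76 μT

For a finite straight segment, B = (μ₀I/4πd)(sinθ₁ + sinθ₂), where θ₁, θ₂ are the angles from the perpendicular to each end.
The perpendicular distance is d = 0.136 m; the end-offsets along the wire are a = 0.277 m and b = 0.625 m.
sinθ₁ = 0.277/√(0.277²+0.136²) = 0.8976; sinθ₂ = 0.625/√(0.625²+0.136²) = 0.9771.
B = (4π×10⁻⁷ × 1.28) / (4π × 0.136) × (0.8976 + 0.9771) = 1.76×10⁻⁶ T.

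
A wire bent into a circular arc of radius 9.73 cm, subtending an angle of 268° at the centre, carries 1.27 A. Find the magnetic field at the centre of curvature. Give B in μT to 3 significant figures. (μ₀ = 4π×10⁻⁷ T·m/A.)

B ≈ 6.11 μT

The Biot–Savart field of a circular arc at its centre is B = μ₀Iφ/(4πR), with φ = 4.677 rad.
B = (4π×10⁻⁷ × 1.27 × 4.677) / (4π × 0.0973) = 6.11×10⁻⁶ T.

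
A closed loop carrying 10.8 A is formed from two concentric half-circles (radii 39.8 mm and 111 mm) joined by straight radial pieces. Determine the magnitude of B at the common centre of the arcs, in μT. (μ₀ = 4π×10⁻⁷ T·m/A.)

The radial connectors point toward the centre, so dl × r̂ = 0 and they contribute nothing.
Each semicircle gives μ₀I/(4R): inner arc 8.52×10⁻⁵ T, outer arc 3.06×10⁻⁵ T.
The two arcs carry current in opposite angular senses, so their fields oppose: B = |8.52×10⁻⁵ − 3.06×10⁻⁵| = 5.47×10⁻⁵ T.

B ≈ 54.7 μT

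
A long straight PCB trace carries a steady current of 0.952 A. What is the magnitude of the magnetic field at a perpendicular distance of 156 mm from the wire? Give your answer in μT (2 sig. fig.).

B ≈ 1.2 μT

For an infinitely long straight wire, B = μ₀I/(2πd).
B = (4π×10⁻⁷ × 0.952) / (2π × 0.156) = 1.22×10⁻⁶ T.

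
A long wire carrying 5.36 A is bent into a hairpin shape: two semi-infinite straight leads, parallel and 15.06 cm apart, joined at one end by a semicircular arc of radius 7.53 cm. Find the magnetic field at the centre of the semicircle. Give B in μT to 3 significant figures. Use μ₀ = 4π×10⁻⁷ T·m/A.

The semicircular arc contributes B_arc = μ₀I·π/(4πR) = μ₀I/(4R) = 2.24×10⁻⁵ T.
Each semi-infinite lead is at perpendicular distance R = 0.0753 m from the centre, with the perpendicular foot at its near end, so it contributes μ₀I/(4πR); both point the same way, together 1.42×10⁻⁵ T.
Arc and leads all point the same direction: B = 2.24×10⁻⁵ + 1.42×10⁻⁵ = 3.66×10⁻⁵ T.

B ≈ 36.6 μT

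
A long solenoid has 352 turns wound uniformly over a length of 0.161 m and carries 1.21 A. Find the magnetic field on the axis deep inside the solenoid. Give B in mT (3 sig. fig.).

Inside a long solenoid, B = μ₀nI with n = 2186 turns/m.
B = 4π×10⁻⁷ × 2186 × 1.21 = 3.32×10⁻³ T.

B ≈ 3.32 mT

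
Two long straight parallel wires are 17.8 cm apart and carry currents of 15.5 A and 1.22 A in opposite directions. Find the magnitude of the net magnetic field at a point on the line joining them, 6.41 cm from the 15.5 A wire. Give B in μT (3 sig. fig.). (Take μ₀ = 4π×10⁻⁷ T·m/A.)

Each long wire gives B = μ₀I/(2πd). Distances are d₁ = 0.0641 m and d₂ = 0.1139 m.
B₁ = 4.84×10⁻⁵ T, B₂ = 2.14×10⁻⁶ T.
Between antiparallel currents both contributions point the same way, so they add. B = B₁ + B₂ = 4.84×10⁻⁵ + 2.14×10⁻⁶ = 5.05×10⁻⁵ T.

B ≈ 50.5 μT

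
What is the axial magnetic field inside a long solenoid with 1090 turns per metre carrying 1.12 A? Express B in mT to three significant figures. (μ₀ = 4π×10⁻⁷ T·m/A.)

B ≈ 1.53 mT

Inside a long solenoid, B = μ₀nI with n = 1090 turns/m.
B = 4π×10⁻⁷ × 1090 × 1.12 = 1.53×10⁻³ T.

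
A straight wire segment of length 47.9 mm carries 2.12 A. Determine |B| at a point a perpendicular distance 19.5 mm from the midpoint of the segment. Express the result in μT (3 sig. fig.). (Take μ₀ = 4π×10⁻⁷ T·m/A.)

B ≈ 16.9 μT

For a finite straight segment, B = (μ₀I/4πd)(sinθ₁ + sinθ₂), where θ₁, θ₂ are the angles from the perpendicular to each end.
The perpendicular from the point meets the wire at its midpoint, so each end is L/2 = 0.02395 m away along the wire.
sinθ₁ = 0.02395/√(0.02395²+0.0195²) = 0.7755; sinθ₂ = 0.02395/√(0.02395²+0.0195²) = 0.7755.
B = (4π×10⁻⁷ × 2.12) / (4π × 0.0195) × (0.7755 + 0.7755) = 1.69×10⁻⁵ T.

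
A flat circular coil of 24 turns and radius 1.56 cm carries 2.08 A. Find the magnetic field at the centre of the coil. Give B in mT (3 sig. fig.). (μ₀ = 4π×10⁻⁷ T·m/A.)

B ≈ 2.01 mT

For an N-turn flat coil, B = Nμ₀I/(2R) with R = 0.0156 m.
B = 24 × 8.38×10⁻⁵ T = 2.01×10⁻³ T.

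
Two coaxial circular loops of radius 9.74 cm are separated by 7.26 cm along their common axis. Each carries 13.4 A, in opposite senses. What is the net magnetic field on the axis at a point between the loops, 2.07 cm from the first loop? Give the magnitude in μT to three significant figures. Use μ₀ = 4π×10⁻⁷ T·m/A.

B ≈ 21.5 μT

Each loop contributes B = μ₀IR²/[2(R²+z²)^(3/2)] on the axis, with z measured from that loop.
Loop 1 (z = 0.0207 m): B₁ = 8.09×10⁻⁵ T. Loop 2 (z = 0.0519 m): B₂ = 5.94×10⁻⁵ T.
The fields oppose: B = |B₁ − B₂| = 2.15×10⁻⁵ T.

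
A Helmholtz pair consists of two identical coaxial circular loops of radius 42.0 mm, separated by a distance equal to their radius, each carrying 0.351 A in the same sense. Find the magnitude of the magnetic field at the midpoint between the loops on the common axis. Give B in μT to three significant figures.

B ≈ 7.51 μT

Each loop contributes B = μ₀IR²/[2(R²+z²)^(3/2)] on the axis, with z measured from that loop.
Loop 1 (z = 0.021 m): B₁ = 3.76×10⁻⁶ T. Loop 2 (z = 0.021 m): B₂ = 3.76×10⁻⁶ T.
The fields add: B = B₁ + B₂ = 7.51×10⁻⁶ T.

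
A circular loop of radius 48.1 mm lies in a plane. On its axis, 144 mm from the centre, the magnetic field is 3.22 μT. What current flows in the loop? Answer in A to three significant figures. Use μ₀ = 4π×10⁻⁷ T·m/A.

On the axis of a loop, B = μ₀IR²/[2(R²+z²)^(3/2)], so I = 2B(R²+z²)^(3/2)/(μ₀R²).
R² + z² = 0.002314 + 0.02074 = 0.02305 m²; raised to 3/2 gives 3.50×10⁻³ m³.
I = 2 × 3.22×10⁻⁶ × 3.50×10⁻³ / (1.26×10⁻⁶ × 0.002314) = 7.75 A.

I ≈ 7.75 A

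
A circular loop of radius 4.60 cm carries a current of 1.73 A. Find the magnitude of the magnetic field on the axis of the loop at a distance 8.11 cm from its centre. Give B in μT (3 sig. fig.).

On the axis of a circular loop, B = μ₀IR² / [2(R²+z²)^(3/2)].
R² + z² = (0.046)² + (0.0811)² = 0.008693 m², and (R²+z²)^(3/2) = 8.11×10⁻⁴ m³.
B = (4π×10⁻⁷ × 1.73 × 0.002116) / (2 × 8.11×10⁻⁴) = 2.84×10⁻⁶ T.

B ≈ 2.84 μT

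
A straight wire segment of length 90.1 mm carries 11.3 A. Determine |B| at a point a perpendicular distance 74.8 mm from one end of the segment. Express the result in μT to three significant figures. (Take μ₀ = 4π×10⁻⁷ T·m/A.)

B ≈ 11.6 μT

For a finite straight segment, B = (μ₀I/4πd)(sinθ₁ + sinθ₂), where θ₁, θ₂ are the angles from the perpendicular to each end.
The perpendicular foot is at one end, so the two end-offsets along the wire are 0 and L = 0.0901 m.
sinθ₁ = 0/√(0²+0.0748²) = 0.0000; sinθ₂ = 0.0901/√(0.0901²+0.0748²) = 0.7694.
B = (4π×10⁻⁷ × 11.3) / (4π × 0.0748) × (0.0000 + 0.7694) = 1.16×10⁻⁵ T.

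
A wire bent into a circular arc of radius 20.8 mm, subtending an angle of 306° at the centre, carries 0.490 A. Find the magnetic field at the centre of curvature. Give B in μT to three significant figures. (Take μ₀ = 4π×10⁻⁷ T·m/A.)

B ≈ 12.6 μT

The Biot–Savart field of a circular arc at its centre is B = μ₀Iφ/(4πR), with φ = 5.341 rad.
B = (4π×10⁻⁷ × 0.490 × 5.341) / (4π × 0.0208) = 1.26×10⁻⁵ T.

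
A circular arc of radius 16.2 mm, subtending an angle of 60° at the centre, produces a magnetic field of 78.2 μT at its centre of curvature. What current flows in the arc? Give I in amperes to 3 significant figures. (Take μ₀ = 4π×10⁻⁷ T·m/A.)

For a circular arc, B = μ₀Iφ/(4πR) with φ in radians; here φ = 1.047 rad.
So I = 4πRB/(μ₀φ) = 4π × 0.0162 × 7.82×10⁻⁵ / (4π×10⁻⁷ × 1.047) = 12.1 A.

I ≈ 12.1 A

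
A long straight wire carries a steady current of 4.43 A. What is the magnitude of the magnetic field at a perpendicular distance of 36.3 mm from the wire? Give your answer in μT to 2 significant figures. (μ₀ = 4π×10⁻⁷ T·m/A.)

For an infinitely long straight wire, B = μ₀I/(2πd).
B = (4π×10⁻⁷ × 4.43) / (2π × 0.0363) = 2.44×10⁻⁵ T.

B ≈ 24 μT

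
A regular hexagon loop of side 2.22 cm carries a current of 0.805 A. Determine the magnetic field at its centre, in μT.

Each side is a finite straight segment at perpendicular distance d = a/(2 tan(π/6)) = 0.01923 m from the centre, with end-angles ±π/6.
One side contributes B₁ = (μ₀I/4πd)·2 sin(π/6) = 4.19×10⁻⁶ T.
All 6 sides add in the same direction: B = 6 × 4.19×10⁻⁶ = 2.51×10⁻⁵ T.

B ≈ 25.1 μT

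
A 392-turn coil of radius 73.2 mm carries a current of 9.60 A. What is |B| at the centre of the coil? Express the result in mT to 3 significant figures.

For an N-turn flat coil, B = Nμ₀I/(2R) with R = 0.0732 m.
B = 392 × 8.24×10⁻⁵ T = 3.23×10⁻² T.

B ≈ 32.3 mT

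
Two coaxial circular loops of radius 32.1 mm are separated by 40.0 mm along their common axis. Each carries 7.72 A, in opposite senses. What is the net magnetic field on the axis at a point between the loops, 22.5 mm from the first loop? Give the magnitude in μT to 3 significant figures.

B ≈ 19.3 μT

Each loop contributes B = μ₀IR²/[2(R²+z²)^(3/2)] on the axis, with z measured from that loop.
Loop 1 (z = 0.0225 m): B₁ = 8.30×10⁻⁵ T. Loop 2 (z = 0.0175 m): B₂ = 1.02×10⁻⁴ T.
The fields oppose: B = |B₁ − B₂| = 1.93×10⁻⁵ T.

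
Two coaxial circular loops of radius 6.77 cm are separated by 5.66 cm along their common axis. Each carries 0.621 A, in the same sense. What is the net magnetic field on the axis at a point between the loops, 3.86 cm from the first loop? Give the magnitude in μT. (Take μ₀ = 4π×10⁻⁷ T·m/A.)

Each loop contributes B = μ₀IR²/[2(R²+z²)^(3/2)] on the axis, with z measured from that loop.
Loop 1 (z = 0.0386 m): B₁ = 3.78×10⁻⁶ T. Loop 2 (z = 0.018 m): B₂ = 5.20×10⁻⁶ T.
The fields add: B = B₁ + B₂ = 8.98×10⁻⁶ T.

B ≈ 8.98 μT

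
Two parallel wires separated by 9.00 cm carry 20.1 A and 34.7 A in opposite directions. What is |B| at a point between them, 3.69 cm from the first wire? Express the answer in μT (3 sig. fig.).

B ≈ 240 μT

Each long wire gives B = μ₀I/(2πd). Distances are d₁ = 0.0369 m and d₂ = 0.0531 m.
B₁ = 1.09×10⁻⁴ T, B₂ = 1.31×10⁻⁴ T.
Between antiparallel currents both contributions point the same way, so they add. B = B₁ + B₂ = 1.09×10⁻⁴ + 1.31×10⁻⁴ = 2.40×10⁻⁴ T.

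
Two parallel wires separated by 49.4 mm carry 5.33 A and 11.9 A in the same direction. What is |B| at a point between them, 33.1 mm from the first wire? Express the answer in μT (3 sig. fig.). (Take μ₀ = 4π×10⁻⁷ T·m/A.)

B ≈ 114 μT

Each long wire gives B = μ₀I/(2πd). Distances are d₁ = 0.0331 m and d₂ = 0.0163 m.
B₁ = 3.22×10⁻⁵ T, B₂ = 1.46×10⁻⁴ T.
Between parallel currents the two contributions point in opposite directions, so they subtract. B = |B₁ − B₂| = |3.22×10⁻⁵ − 1.46×10⁻⁴| = 1.14×10⁻⁴ T.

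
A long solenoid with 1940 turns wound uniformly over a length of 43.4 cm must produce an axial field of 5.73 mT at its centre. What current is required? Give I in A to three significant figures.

Inside a long solenoid B = μ₀nI with n = 4470 m⁻¹, so I = B/(μ₀n).
I = 5.73×10⁻³ / (4π×10⁻⁷ × 4470) = 1.02 A.

I ≈ 1.02 A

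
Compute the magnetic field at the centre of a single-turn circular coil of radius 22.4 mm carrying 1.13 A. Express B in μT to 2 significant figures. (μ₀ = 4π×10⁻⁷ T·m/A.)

At the centre of a circular loop the Biot–Savart law gives B = μ₀I/(2R).
B = (4π×10⁻⁷ × 1.13) / (2 × 0.0224) = 3.17×10⁻⁵ T.

B ≈ 32 μT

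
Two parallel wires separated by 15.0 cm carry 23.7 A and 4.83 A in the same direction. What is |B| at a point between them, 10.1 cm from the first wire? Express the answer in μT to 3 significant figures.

Each long wire gives B = μ₀I/(2πd). Distances are d₁ = 0.101 m and d₂ = 0.049 m.
B₁ = 4.69×10⁻⁵ T, B₂ = 1.97×10⁻⁵ T.
Between parallel currents the two contributions point in opposite directions, so they subtract. B = |B₁ − B₂| = |4.69×10⁻⁵ − 1.97×10⁻⁵| = 2.72×10⁻⁵ T.

B ≈ 27.2 μT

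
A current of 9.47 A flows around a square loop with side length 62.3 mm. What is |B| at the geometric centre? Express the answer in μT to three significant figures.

B ≈ 172 μT

Each side is a finite straight segment at perpendicular distance d = a/(2 tan(π/4)) = 0.03115 m from the centre, with end-angles ±π/4.
One side contributes B₁ = (μ₀I/4πd)·2 sin(π/4) = 4.30×10⁻⁵ T.
All 4 sides add in the same direction: B = 4 × 4.30×10⁻⁵ = 1.72×10⁻⁴ T.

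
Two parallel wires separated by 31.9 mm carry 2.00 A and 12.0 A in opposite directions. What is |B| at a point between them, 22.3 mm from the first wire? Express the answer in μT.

Each long wire gives B = μ₀I/(2πd). Distances are d₁ = 0.0223 m and d₂ = 0.0096 m.
B₁ = 1.79×10⁻⁵ T, B₂ = 2.50×10⁻⁴ T.
Between antiparallel currents both contributions point the same way, so they add. B = B₁ + B₂ = 1.79×10⁻⁵ + 2.50×10⁻⁴ = 2.68×10⁻⁴ T.

B ≈ 268 μT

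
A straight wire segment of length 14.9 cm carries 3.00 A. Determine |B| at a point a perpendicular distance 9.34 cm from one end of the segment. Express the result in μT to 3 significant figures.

B ≈ 2.72 μT

For a finite straight segment, B = (μ₀I/4πd)(sinθ₁ + sinθ₂), where θ₁, θ₂ are the angles from the perpendicular to each end.
The perpendicular foot is at one end, so the two end-offsets along the wire are 0 and L = 0.149 m.
sinθ₁ = 0/√(0²+0.0934²) = 0.0000; sinθ₂ = 0.149/√(0.149²+0.0934²) = 0.8473.
B = (4π×10⁻⁷ × 3.00) / (4π × 0.0934) × (0.0000 + 0.8473) = 2.72×10⁻⁶ T.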